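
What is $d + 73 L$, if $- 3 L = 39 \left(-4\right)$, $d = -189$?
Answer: $3607$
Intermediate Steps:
$L = 52$ ($L = - \frac{39 \left(-4\right)}{3} = \left(- \frac{1}{3}\right) \left(-156\right) = 52$)
$d + 73 L = -189 + 73 \cdot 52 = -189 + 3796 = 3607$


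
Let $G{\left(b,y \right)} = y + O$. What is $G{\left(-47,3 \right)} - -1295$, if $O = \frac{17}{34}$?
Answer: $\frac{2597}{2} \approx 1298.5$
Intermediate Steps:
$O = \frac{1}{2}$ ($O = 17 \cdot \frac{1}{34} = \frac{1}{2} \approx 0.5$)
$G{\left(b,y \right)} = \frac{1}{2} + y$ ($G{\left(b,y \right)} = y + \frac{1}{2} = \frac{1}{2} + y$)
$G{\left(-47,3 \right)} - -1295 = \left(\frac{1}{2} + 3\right) - -1295 = \frac{7}{2} + 1295 = \frac{2597}{2}$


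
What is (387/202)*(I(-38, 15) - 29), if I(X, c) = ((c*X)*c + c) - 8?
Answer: -1658682/101 ≈ -16423.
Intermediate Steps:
I(X, c) = -8 + c + X*c² (I(X, c) = ((X*c)*c + c) - 8 = (X*c² + c) - 8 = (c + X*c²) - 8 = -8 + c + X*c²)
(387/202)*(I(-38, 15) - 29) = (387/202)*((-8 + 15 - 38*15²) - 29) = (387*(1/202))*((-8 + 15 - 38*225) - 29) = 387*((-8 + 15 - 8550) - 29)/202 = 387*(-8543 - 29)/202 = (387/202)*(-8572) = -1658682/101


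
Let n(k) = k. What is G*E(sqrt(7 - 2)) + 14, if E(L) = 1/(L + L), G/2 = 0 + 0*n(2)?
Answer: 14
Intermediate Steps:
G = 0 (G = 2*(0 + 0*2) = 2*(0 + 0) = 2*0 = 0)
E(L) = 1/(2*L)
G*E(sqrt(7 - 2)) + 14 = 0*(1/(2*(sqrt(7 - 2)))) + 14 = 0*(1/(2*(sqrt(5)))) + 14 = 0*((sqrt(5)/5)/2) + 14 = 0*(sqrt(5)/10) + 14 = 0 + 14 = 14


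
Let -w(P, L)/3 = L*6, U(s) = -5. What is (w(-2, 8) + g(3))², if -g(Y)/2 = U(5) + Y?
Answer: 19600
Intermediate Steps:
w(P, L) = -18*L (w(P, L) = -3*L*6 = -18*L)
g(Y) = 10 - 2*Y (g(Y) = -2*(-5 + Y) = 10 - 2*Y)
(w(-2, 8) + g(3))² = (-18*8 + (10 - 2*3))² = (-144 + (10 - 6))² = (-144 + 4)² = (-140)² = 19600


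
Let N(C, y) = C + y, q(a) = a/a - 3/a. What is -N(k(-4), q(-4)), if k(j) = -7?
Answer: 21/4 ≈ 5.2500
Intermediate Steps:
q(a) = 1 - 3/a
-N(k(-4), q(-4)) = -(-7 + (-3 - 4)/(-4)) = -(-7 - 1/4*(-7)) = -(-7 + 7/4) = -1*(-21/4) = 21/4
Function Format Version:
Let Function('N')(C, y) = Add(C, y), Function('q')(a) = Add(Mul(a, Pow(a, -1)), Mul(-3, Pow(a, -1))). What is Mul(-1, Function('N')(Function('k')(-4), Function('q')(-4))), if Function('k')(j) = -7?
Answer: Rational(21, 4) ≈ 5.2500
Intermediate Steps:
Function('q')(a) = Add(1, Mul(-3, Pow(a, -1)))
Mul(-1, Function('N')(Function('k')(-4), Function('q')(-4))) = Mul(-1, Add(-7, Mul(Pow(-4, -1), Add(-3, -4)))) = Mul(-1, Add(-7, Mul(Rational(-1, 4), -7))) = Mul(-1, Add(-7, Rational(7, 4))) = Mul(-1, Rational(-21, 4)) = Rational(21, 4)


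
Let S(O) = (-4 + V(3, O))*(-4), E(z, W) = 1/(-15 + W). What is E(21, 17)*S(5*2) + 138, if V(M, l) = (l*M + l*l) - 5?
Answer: -104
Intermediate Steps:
V(M, l) = -5 + l**2 + M*l (V(M, l) = (M*l + l**2) - 5 = (l**2 + M*l) - 5 = -5 + l**2 + M*l)
S(O) = 36 - 12*O - 4*O**2 (S(O) = (-4 + (-5 + O**2 + 3*O))*(-4) = (-9 + O**2 + 3*O)*(-4) = 36 - 12*O - 4*O**2)
E(21, 17)*S(5*2) + 138 = (36 - 60*2 - 4*(5*2)**2)/(-15 + 17) + 138 = (36 - 12*10 - 4*10**2)/2 + 138 = (36 - 120 - 4*100)/2 + 138 = (36 - 120 - 400)/2 + 138 = (1/2)*(-484) + 138 = -242 + 138 = -104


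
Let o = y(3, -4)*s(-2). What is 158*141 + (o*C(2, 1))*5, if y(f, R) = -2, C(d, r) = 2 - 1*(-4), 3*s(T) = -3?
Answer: 22338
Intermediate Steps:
s(T) = -1 (s(T) = (⅓)*(-3) = -1)
C(d, r) = 6 (C(d, r) = 2 + 4 = 6)
o = 2 (o = -2*(-1) = 2)
158*141 + (o*C(2, 1))*5 = 158*141 + (2*6)*5 = 22278 + 12*5 = 22278 + 60 = 22338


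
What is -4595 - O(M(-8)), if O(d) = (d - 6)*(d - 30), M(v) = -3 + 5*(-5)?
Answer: -6567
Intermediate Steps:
M(v) = -28 (M(v) = -3 - 25 = -28)
O(d) = (-30 + d)*(-6 + d) (O(d) = (-6 + d)*(-30 + d) = (-30 + d)*(-6 + d))
-4595 - O(M(-8)) = -4595 - (180 + (-28)² - 36*(-28)) = -4595 - (180 + 784 + 1008) = -4595 - 1*1972 = -4595 - 1972 = -6567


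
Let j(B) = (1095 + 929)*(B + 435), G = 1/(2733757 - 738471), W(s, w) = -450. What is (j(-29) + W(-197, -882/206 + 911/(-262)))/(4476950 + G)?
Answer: 86248232636/470147139879 ≈ 0.18345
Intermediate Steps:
G = 1/1995286 ≈ 5.0118e-7
j(B) = 880440 + 2024*B (j(B) = 2024*(435 + B) = 880440 + 2024*B)
(j(-29) + W(-197, -882/206 + 911/(-262)))/(4476950 + G) = ((880440 + 2024*(-29)) - 450)/(4476950 + 1/1995286) = ((880440 - 58696) - 450)/(8932795657701/1995286) = (821744 - 450)*(1995286/8932795657701) = 821294*(1995286/8932795657701) = 86248232636/470147139879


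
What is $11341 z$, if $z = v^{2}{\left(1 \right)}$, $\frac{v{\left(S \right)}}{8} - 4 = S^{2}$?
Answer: $18145600$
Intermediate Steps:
$v{\left(S \right)} = 32 + 8 S^{2}$
$z = 1600$ ($z = \left(32 + 8 \cdot 1^{2}\right)^{2} = \left(32 + 8 \cdot 1\right)^{2} = \left(32 + 8\right)^{2} = 40^{2} = 1600$)
$11341 z = 11341 \cdot 1600 = 18145600$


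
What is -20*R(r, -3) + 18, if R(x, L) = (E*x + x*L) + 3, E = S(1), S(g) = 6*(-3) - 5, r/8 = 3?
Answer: 12438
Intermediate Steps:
r = 24 (r = 8*3 = 24)
S(g) = -23 (S(g) = -18 - 5 = -23)
E = -23
R(x, L) = 3 - 23*x + L*x (R(x, L) = (-23*x + x*L) + 3 = (-23*x + L*x) + 3 = 3 - 23*x + L*x)
-20*R(r, -3) + 18 = -20*(3 - 23*24 - 3*24) + 18 = -20*(3 - 552 - 72) + 18 = -20*(-621) + 18 = 12420 + 18 = 12438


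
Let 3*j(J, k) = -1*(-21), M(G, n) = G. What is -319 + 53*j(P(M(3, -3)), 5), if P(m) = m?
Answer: 52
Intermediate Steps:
j(J, k) = 7 (j(J, k) = (-1*(-21))/3 = (⅓)*21 = 7)
-319 + 53*j(P(M(3, -3)), 5) = -319 + 53*7 = -319 + 371 = 52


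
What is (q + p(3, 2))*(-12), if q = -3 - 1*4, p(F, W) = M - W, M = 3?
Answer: 72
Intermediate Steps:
p(F, W) = 3 - W
q = -7 (q = -3 - 4 = -7)
(q + p(3, 2))*(-12) = (-7 + (3 - 1*2))*(-12) = (-7 + (3 - 2))*(-12) = (-7 + 1)*(-12) = -6*(-12) = 72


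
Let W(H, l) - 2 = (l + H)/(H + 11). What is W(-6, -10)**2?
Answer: 36/25 ≈ 1.4400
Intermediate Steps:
W(H, l) = 2 + (H + l)/(11 + H) (W(H, l) = 2 + (l + H)/(H + 11) = 2 + (H + l)/(11 + H))
W(-6, -10)**2 = ((22 - 10 + 3*(-6))/(11 - 6))**2 = ((22 - 10 - 18)/5)**2 = ((1/5)*(-6))**2 = (-6/5)**2 = 36/25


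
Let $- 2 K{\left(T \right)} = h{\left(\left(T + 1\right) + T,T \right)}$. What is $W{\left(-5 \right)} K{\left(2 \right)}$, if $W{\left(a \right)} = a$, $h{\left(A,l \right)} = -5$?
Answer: $- \frac{25}{2} \approx -12.5$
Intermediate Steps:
$K{\left(T \right)} = \frac{5}{2}$ ($K{\left(T \right)} = \left(- \frac{1}{2}\right) \left(-5\right) = \frac{5}{2}$)
$W{\left(-5 \right)} K{\left(2 \right)} = \left(-5\right) \frac{5}{2} = - \frac{25}{2}$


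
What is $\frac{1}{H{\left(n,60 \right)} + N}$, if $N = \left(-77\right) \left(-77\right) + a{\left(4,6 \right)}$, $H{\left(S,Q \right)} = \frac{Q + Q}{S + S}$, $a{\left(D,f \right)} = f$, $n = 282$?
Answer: $\frac{47}{278955} \approx 0.00016849$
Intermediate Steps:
$H{\left(S,Q \right)} = \frac{Q}{S}$ ($H{\left(S,Q \right)} = \frac{2 Q}{2 S} = 2 Q \frac{1}{2 S} = \frac{Q}{S}$)
$N = 5935$ ($N = \left(-77\right) \left(-77\right) + 6 = 5929 + 6 = 5935$)
$\frac{1}{H{\left(n,60 \right)} + N} = \frac{1}{\frac{60}{282} + 5935} = \frac{1}{60 \cdot \frac{1}{282} + 5935} = \frac{1}{\frac{10}{47} + 5935} = \frac{1}{\frac{278955}{47}} = \frac{47}{278955}$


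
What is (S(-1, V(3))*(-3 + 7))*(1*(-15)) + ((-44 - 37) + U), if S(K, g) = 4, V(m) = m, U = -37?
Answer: -358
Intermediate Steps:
(S(-1, V(3))*(-3 + 7))*(1*(-15)) + ((-44 - 37) + U) = (4*(-3 + 7))*(1*(-15)) + ((-44 - 37) - 37) = (4*4)*(-15) + (-81 - 37) = 16*(-15) - 118 = -240 - 118 = -358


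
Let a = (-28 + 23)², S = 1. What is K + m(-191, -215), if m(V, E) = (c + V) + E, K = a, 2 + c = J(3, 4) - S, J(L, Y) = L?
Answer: -381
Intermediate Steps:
c = 0 (c = -2 + (3 - 1*1) = -2 + (3 - 1) = -2 + 2 = 0)
a = 25 (a = (-5)² = 25)
K = 25
m(V, E) = E + V (m(V, E) = (0 + V) + E = V + E = E + V)
K + m(-191, -215) = 25 + (-215 - 191) = 25 - 406 = -381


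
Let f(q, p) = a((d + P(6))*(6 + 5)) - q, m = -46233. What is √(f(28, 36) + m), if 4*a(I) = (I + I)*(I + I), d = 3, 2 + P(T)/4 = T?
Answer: 2*I*√645 ≈ 50.794*I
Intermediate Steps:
P(T) = -8 + 4*T
a(I) = I² (a(I) = ((I + I)*(I + I))/4 = ((2*I)*(2*I))/4 = (4*I²)/4 = I²)
f(q, p) = 43681 - q (f(q, p) = ((3 + (-8 + 4*6))*(6 + 5))² - q = ((3 + (-8 + 24))*11)² - q = ((3 + 16)*11)² - q = (19*11)² - q = 209² - q = 43681 - q)
√(f(28, 36) + m) = √((43681 - 1*28) - 46233) = √((43681 - 28) - 46233) = √(43653 - 46233) = √(-2580) = 2*I*√645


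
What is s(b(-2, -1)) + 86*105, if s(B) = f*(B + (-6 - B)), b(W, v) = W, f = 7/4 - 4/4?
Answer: 18051/2 ≈ 9025.5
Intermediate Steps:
f = 3/4 (f = 7*(1/4) - 4*1/4 = 7/4 - 1 = 3/4 ≈ 0.75000)
s(B) = -9/2 (s(B) = 3*(B + (-6 - B))/4 = (3/4)*(-6) = -9/2)
s(b(-2, -1)) + 86*105 = -9/2 + 86*105 = -9/2 + 9030 = 18051/2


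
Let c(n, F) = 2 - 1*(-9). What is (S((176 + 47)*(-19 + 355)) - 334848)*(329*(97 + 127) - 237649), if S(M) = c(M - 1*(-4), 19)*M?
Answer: -80232040080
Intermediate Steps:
c(n, F) = 11 (c(n, F) = 2 + 9 = 11)
S(M) = 11*M
(S((176 + 47)*(-19 + 355)) - 334848)*(329*(97 + 127) - 237649) = (11*((176 + 47)*(-19 + 355)) - 334848)*(329*(97 + 127) - 237649) = (11*(223*336) - 334848)*(329*224 - 237649) = (11*74928 - 334848)*(73696 - 237649) = (824208 - 334848)*(-163953) = 489360*(-163953) = -80232040080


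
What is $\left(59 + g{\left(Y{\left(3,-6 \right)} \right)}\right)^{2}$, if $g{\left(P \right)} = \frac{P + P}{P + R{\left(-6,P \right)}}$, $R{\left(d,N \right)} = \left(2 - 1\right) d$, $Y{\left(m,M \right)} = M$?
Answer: $3600$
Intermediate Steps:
$R{\left(d,N \right)} = d$ ($R{\left(d,N \right)} = 1 d = d$)
$g{\left(P \right)} = \frac{2 P}{-6 + P}$ ($g{\left(P \right)} = \frac{P + P}{P - 6} = \frac{2 P}{-6 + P}$)
$\left(59 + g{\left(Y{\left(3,-6 \right)} \right)}\right)^{2} = \left(59 + 2 \left(-6\right) \frac{1}{-6 - 6}\right)^{2} = \left(59 + 2 \left(-6\right) \frac{1}{-12}\right)^{2} = \left(59 + 2 \left(-6\right) \left(- \frac{1}{12}\right)\right)^{2} = \left(59 + 1\right)^{2} = 60^{2} = 3600$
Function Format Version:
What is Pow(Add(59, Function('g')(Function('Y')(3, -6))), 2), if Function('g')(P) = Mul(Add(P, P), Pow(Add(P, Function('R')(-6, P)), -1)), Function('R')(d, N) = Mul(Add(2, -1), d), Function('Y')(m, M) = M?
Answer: 3600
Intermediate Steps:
Function('R')(d, N) = d (Function('R')(d, N) = Mul(1, d) = d)
Function('g')(P) = Mul(2, P, Pow(Add(-6, P), -1)) (Function('g')(P) = Mul(Add(P, P), Pow(Add(P, -6), -1)) = Mul(Mul(2, P), Pow(Add(-6, P), -1)) = Mul(2, P, Pow(Add(-6, P), -1)))
Pow(Add(59, Function('g')(Function('Y')(3, -6))), 2) = Pow(Add(59, Mul(2, -6, Pow(Add(-6, -6), -1))), 2) = Pow(Add(59, Mul(2, -6, Pow(-12, -1))), 2) = Pow(Add(59, Mul(2, -6, Rational(-1, 12))), 2) = Pow(Add(59, 1), 2) = Pow(60, 2) = 3600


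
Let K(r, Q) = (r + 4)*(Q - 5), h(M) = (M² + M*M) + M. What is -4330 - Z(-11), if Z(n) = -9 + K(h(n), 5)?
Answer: -4321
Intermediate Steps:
h(M) = M + 2*M² (h(M) = (M² + M²) + M = 2*M² + M = M + 2*M²)
K(r, Q) = (-5 + Q)*(4 + r) (K(r, Q) = (4 + r)*(-5 + Q) = (-5 + Q)*(4 + r))
Z(n) = -9 (Z(n) = -9 + (-20 - 5*n*(1 + 2*n) + 4*5 + 5*(n*(1 + 2*n))) = -9 + (-20 - 5*n*(1 + 2*n) + 20 + 5*n*(1 + 2*n)) = -9 + 0 = -9)
-4330 - Z(-11) = -4330 - 1*(-9) = -4330 + 9 = -4321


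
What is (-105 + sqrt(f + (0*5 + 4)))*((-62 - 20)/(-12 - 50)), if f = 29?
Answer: -4305/31 + 41*sqrt(33)/31 ≈ -131.27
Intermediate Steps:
(-105 + sqrt(f + (0*5 + 4)))*((-62 - 20)/(-12 - 50)) = (-105 + sqrt(29 + (0*5 + 4)))*((-62 - 20)/(-12 - 50)) = (-105 + sqrt(29 + (0 + 4)))*(-82/(-62)) = (-105 + sqrt(29 + 4))*(-82*(-1/62)) = (-105 + sqrt(33))*(41/31) = -4305/31 + 41*sqrt(33)/31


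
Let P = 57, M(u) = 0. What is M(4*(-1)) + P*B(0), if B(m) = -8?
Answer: -456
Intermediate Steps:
M(4*(-1)) + P*B(0) = 0 + 57*(-8) = 0 - 456 = -456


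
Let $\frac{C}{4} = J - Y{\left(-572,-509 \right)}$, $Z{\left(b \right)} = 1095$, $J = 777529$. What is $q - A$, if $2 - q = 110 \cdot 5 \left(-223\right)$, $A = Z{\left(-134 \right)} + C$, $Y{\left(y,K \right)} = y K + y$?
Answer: $-1826255$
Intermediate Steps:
$Y{\left(y,K \right)} = y + K y$ ($Y{\left(y,K \right)} = K y + y = y + K y$)
$C = 1947812$ ($C = 4 \left(777529 - - 572 \left(1 - 509\right)\right) = 4 \left(777529 - \left(-572\right) \left(-508\right)\right) = 4 \left(777529 - 290576\right) = 4 \cdot 486953 = 1947812$)
$A = 1948907$ ($A = 1095 + 1947812 = 1948907$)
$q = 122652$ ($q = 2 - 110 \cdot 5 \left(-223\right) = 2 - 110 \left(-1115\right) = 2 - -122650 = 2 + 122650 = 122652$)
$q - A = 122652 - 1948907 = -1826255$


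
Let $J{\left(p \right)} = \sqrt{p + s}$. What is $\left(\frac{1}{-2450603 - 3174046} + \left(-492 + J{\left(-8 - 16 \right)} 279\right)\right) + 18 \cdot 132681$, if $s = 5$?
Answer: $\frac{13430345644133}{5624649} + 279 i \sqrt{19} \approx 2.3878 \cdot 10^{6} + 1216.1 i$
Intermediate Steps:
$J{\left(p \right)} = \sqrt{5 + p}$ ($J{\left(p \right)} = \sqrt{p + 5} = \sqrt{5 + p}$)
$\left(\frac{1}{-2450603 - 3174046} + \left(-492 + J{\left(-8 - 16 \right)} 279\right)\right) + 18 \cdot 132681 = \left(\frac{1}{-2450603 - 3174046} - \left(492 - \sqrt{5 - 24} \cdot 279\right)\right) + 18 \cdot 132681 = \left(\frac{1}{-5624649} - \left(492 - \sqrt{5 - 24} \cdot 279\right)\right) + 2388258 = \left(- \frac{1}{5624649} - \left(492 - \sqrt{5 - 24} \cdot 279\right)\right) + 2388258 = \left(- \frac{1}{5624649} - \left(492 - \sqrt{-19} \cdot 279\right)\right) + 2388258 = \left(- \frac{1}{5624649} - \left(492 - i \sqrt{19} \cdot 279\right)\right) + 2388258 = \left(- \frac{1}{5624649} - \left(492 - 279 i \sqrt{19}\right)\right) + 2388258 = \left(- \frac{2767327309}{5624649} + 279 i \sqrt{19}\right) + 2388258 = \frac{13430345644133}{5624649} + 279 i \sqrt{19}$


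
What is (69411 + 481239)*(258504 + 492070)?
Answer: 413303573100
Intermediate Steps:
(69411 + 481239)*(258504 + 492070) = 550650*750574 = 413303573100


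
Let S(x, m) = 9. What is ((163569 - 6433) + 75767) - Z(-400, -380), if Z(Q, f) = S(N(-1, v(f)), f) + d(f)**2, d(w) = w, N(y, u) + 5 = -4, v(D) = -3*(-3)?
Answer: 88494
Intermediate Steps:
v(D) = 9
N(y, u) = -9 (N(y, u) = -5 - 4 = -9)
Z(Q, f) = 9 + f**2
((163569 - 6433) + 75767) - Z(-400, -380) = ((163569 - 6433) + 75767) - (9 + (-380)**2) = (157136 + 75767) - (9 + 144400) = 232903 - 1*144409 = 232903 - 144409 = 88494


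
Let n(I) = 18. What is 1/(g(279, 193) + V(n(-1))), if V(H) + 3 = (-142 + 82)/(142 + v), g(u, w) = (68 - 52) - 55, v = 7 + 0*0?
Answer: -149/6318 ≈ -0.023583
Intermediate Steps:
v = 7 (v = 7 + 0 = 7)
g(u, w) = -39 (g(u, w) = 16 - 55 = -39)
V(H) = -507/149 (V(H) = -3 + (-142 + 82)/(142 + 7) = -3 - 60/149 = -507/149)
1/(g(279, 193) + V(n(-1))) = 1/(-39 - 507/149) = 1/(-6318/149) = -149/6318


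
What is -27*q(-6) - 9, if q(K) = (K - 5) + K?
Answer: 450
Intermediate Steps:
q(K) = -5 + 2*K (q(K) = (-5 + K) + K = -5 + 2*K)
-27*q(-6) - 9 = -27*(-5 + 2*(-6)) - 9 = -27*(-5 - 12) - 9 = -27*(-17) - 9 = 459 - 9 = 450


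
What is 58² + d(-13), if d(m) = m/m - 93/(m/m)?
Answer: 3272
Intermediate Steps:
d(m) = -92 (d(m) = 1 - 93/1 = 1 - 93*1 = 1 - 93 = -92)
58² + d(-13) = 58² - 92 = 3364 - 92 = 3272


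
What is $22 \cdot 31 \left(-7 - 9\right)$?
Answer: $-10912$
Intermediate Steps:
$22 \cdot 31 \left(-7 - 9\right) = 682 \left(-7 - 9\right) = 682 \left(-16\right) = -10912$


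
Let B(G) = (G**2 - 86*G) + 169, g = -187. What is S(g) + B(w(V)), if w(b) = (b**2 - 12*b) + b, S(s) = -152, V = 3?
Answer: 2657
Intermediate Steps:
w(b) = b**2 - 11*b
B(G) = 169 + G**2 - 86*G
S(g) + B(w(V)) = -152 + (169 + (3*(-11 + 3))**2 - 258*(-11 + 3)) = -152 + (169 + (3*(-8))**2 - 258*(-8)) = -152 + (169 + (-24)**2 - 86*(-24)) = -152 + (169 + 576 + 2064) = -152 + 2809 = 2657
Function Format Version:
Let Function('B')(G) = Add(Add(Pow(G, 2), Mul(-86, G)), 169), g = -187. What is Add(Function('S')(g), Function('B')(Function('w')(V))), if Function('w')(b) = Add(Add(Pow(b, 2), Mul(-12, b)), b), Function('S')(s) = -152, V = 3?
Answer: 2657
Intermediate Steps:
Function('w')(b) = Add(Pow(b, 2), Mul(-11, b))
Function('B')(G) = Add(169, Pow(G, 2), Mul(-86, G))
Add(Function('S')(g), Function('B')(Function('w')(V))) = Add(-152, Add(169, Pow(Mul(3, Add(-11, 3)), 2), Mul(-86, Mul(3, Add(-11, 3))))) = Add(-152, Add(169, Pow(Mul(3, -8), 2), Mul(-86, Mul(3, -8)))) = Add(-152, Add(169, Pow(-24, 2), Mul(-86, -24))) = Add(-152, Add(169, 576, 2064)) = Add(-152, 2809) = 2657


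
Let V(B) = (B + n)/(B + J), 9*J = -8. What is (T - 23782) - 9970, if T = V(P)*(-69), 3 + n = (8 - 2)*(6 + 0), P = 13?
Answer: -3707534/109 ≈ -34014.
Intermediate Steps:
J = -8/9 (J = (⅑)*(-8) = -8/9 ≈ -0.88889)
n = 33 (n = -3 + (8 - 2)*(6 + 0) = -3 + 6*6 = -3 + 36 = 33)
V(B) = (33 + B)/(-8/9 + B) (V(B) = (B + 33)/(B - 8/9) = (33 + B)/(-8/9 + B))
T = -28566/109 (T = (9*(33 + 13)/(-8 + 9*13))*(-69) = (9*46/(-8 + 117))*(-69) = (9*46/109)*(-69) = (9*(1/109)*46)*(-69) = (414/109)*(-69) = -28566/109 ≈ -262.07)
(T - 23782) - 9970 = (-28566/109 - 23782) - 9970 = -2620804/109 - 9970 = -3707534/109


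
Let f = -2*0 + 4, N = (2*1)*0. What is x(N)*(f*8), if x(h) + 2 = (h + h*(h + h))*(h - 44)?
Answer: -64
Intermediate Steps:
N = 0 (N = 2*0 = 0)
x(h) = -2 + (-44 + h)*(h + 2*h**2) (x(h) = -2 + (h + h*(h + h))*(h - 44) = -2 + (h + h*(2*h))*(-44 + h) = -2 + (h + 2*h**2)*(-44 + h) = -2 + (-44 + h)*(h + 2*h**2))
f = 4 (f = 0 + 4 = 4)
x(N)*(f*8) = (-2 - 87*0**2 - 44*0 + 2*0**3)*(4*8) = (-2 - 87*0 + 0 + 2*0)*32 = (-2 + 0 + 0 + 0)*32 = -2*32 = -64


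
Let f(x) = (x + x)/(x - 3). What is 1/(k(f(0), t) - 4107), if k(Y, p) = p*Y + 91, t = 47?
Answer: -1/4016 ≈ -0.00024900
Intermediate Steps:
f(x) = 2*x/(-3 + x) (f(x) = (2*x)/(-3 + x) = 2*x/(-3 + x))
k(Y, p) = 91 + Y*p (k(Y, p) = Y*p + 91 = 91 + Y*p)
1/(k(f(0), t) - 4107) = 1/((91 + (2*0/(-3 + 0))*47) - 4107) = 1/((91 + (2*0/(-3))*47) - 4107) = 1/((91 + (2*0*(-⅓))*47) - 4107) = 1/((91 + 0*47) - 4107) = 1/((91 + 0) - 4107) = 1/(91 - 4107) = 1/(-4016) = -1/4016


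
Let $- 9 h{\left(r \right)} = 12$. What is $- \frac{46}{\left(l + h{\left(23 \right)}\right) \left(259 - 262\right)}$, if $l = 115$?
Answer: $\frac{46}{341} \approx 0.1349$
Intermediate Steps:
$h{\left(r \right)} = - \frac{4}{3}$ ($h{\left(r \right)} = \left(- \frac{1}{9}\right) 12 = - \frac{4}{3}$)
$- \frac{46}{\left(l + h{\left(23 \right)}\right) \left(259 - 262\right)} = - \frac{46}{\left(115 - \frac{4}{3}\right) \left(259 - 262\right)} = - \frac{46}{\frac{341}{3} \left(-3\right)} = - \frac{46}{-341} = \left(-46\right) \left(- \frac{1}{341}\right) = \frac{46}{341}$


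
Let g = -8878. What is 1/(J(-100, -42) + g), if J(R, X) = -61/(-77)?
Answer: -77/683545 ≈ -0.00011265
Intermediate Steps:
J(R, X) = 61/77 (J(R, X) = -61*(-1/77) = 61/77)
1/(J(-100, -42) + g) = 1/(61/77 - 8878) = 1/(-683545/77) = -77/683545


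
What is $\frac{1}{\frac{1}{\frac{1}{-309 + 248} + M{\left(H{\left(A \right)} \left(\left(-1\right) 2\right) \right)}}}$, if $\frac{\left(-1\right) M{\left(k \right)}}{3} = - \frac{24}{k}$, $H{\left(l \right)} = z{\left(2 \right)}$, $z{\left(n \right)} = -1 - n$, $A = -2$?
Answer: $\frac{731}{61} \approx 11.984$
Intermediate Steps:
$H{\left(l \right)} = -3$ ($H{\left(l \right)} = -1 - 2 = -3$)
$M{\left(k \right)} = \frac{72}{k}$ ($M{\left(k \right)} = - 3 \left(- \frac{24}{k}\right) = \frac{72}{k}$)
$\frac{1}{\frac{1}{\frac{1}{-309 + 248} + M{\left(H{\left(A \right)} \left(\left(-1\right) 2\right) \right)}}} = \frac{1}{\frac{1}{\frac{1}{-309 + 248} + \frac{72}{\left(-3\right) \left(\left(-1\right) 2\right)}}} = \frac{1}{\frac{1}{\frac{1}{-61} + \frac{72}{\left(-3\right) \left(-2\right)}}} = \frac{1}{\frac{1}{- \frac{1}{61} + \frac{72}{6}}} = \frac{1}{\frac{1}{- \frac{1}{61} + 72 \cdot \frac{1}{6}}} = \frac{1}{\frac{1}{- \frac{1}{61} + 12}} = \frac{1}{\frac{1}{\frac{731}{61}}} = \frac{1}{\frac{61}{731}} = \frac{731}{61}$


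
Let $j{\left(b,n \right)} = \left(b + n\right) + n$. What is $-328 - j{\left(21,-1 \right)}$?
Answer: $-347$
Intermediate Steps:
$j{\left(b,n \right)} = b + 2 n$
$-328 - j{\left(21,-1 \right)} = -328 - \left(21 + 2 \left(-1\right)\right) = -328 - \left(21 - 2\right) = -328 - 19 = -347$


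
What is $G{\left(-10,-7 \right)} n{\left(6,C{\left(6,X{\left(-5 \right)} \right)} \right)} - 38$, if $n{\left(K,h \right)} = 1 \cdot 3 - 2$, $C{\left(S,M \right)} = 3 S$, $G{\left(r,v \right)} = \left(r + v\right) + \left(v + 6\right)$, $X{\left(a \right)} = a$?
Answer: $-56$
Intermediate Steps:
$G{\left(r,v \right)} = 6 + r + 2 v$ ($G{\left(r,v \right)} = \left(r + v\right) + \left(6 + v\right) = 6 + r + 2 v$)
$n{\left(K,h \right)} = 1$ ($n{\left(K,h \right)} = 3 - 2 = 1$)
$G{\left(-10,-7 \right)} n{\left(6,C{\left(6,X{\left(-5 \right)} \right)} \right)} - 38 = \left(6 - 10 + 2 \left(-7\right)\right) 1 - 38 = \left(6 - 10 - 14\right) 1 - 38 = \left(-18\right) 1 - 38 = -18 - 38 = -56$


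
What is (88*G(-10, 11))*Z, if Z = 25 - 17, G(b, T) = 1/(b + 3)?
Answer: -704/7 ≈ -100.57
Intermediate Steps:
G(b, T) = 1/(3 + b)
Z = 8
(88*G(-10, 11))*Z = (88/(3 - 10))*8 = (88/(-7))*8 = (88*(-⅐))*8 = -88/7*8 = -704/7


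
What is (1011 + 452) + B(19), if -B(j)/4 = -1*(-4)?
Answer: 1447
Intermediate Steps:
B(j) = -16 (B(j) = -(-4)*(-4) = -4*4 = -16)
(1011 + 452) + B(19) = (1011 + 452) - 16 = 1463 - 16 = 1447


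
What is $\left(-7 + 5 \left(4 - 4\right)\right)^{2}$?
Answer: $49$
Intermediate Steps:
$\left(-7 + 5 \left(4 - 4\right)\right)^{2} = \left(-7 + 5 \cdot 0\right)^{2} = \left(-7 + 0\right)^{2} = \left(-7\right)^{2} = 49$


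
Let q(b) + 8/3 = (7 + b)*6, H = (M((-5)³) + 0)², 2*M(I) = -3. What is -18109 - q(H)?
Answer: -108971/6 ≈ -18162.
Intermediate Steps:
M(I) = -3/2 (M(I) = (½)*(-3) = -3/2)
H = 9/4 (H = (-3/2 + 0)² = (-3/2)² = 9/4 ≈ 2.2500)
q(b) = 118/3 + 6*b (q(b) = -8/3 + (7 + b)*6 = -8/3 + (42 + 6*b) = 118/3 + 6*b)
-18109 - q(H) = -18109 - (118/3 + 6*(9/4)) = -18109 - (118/3 + 27/2) = -18109 - 1*317/6 = -18109 - 317/6 = -108971/6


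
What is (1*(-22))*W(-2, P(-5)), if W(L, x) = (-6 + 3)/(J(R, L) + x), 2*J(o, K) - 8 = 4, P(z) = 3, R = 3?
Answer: 22/3 ≈ 7.3333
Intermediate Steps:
J(o, K) = 6 (J(o, K) = 4 + (½)*4 = 4 + 2 = 6)
W(L, x) = -3/(6 + x) (W(L, x) = (-6 + 3)/(6 + x) = -3/(6 + x))
(1*(-22))*W(-2, P(-5)) = (1*(-22))*(-3/(6 + 3)) = -(-66)/9 = -22*(-⅓) = 22/3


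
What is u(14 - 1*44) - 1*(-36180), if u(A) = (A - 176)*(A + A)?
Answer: 48540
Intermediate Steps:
u(A) = 2*A*(-176 + A) (u(A) = (-176 + A)*(2*A) = 2*A*(-176 + A))
u(14 - 1*44) - 1*(-36180) = 2*(14 - 1*44)*(-176 + (14 - 1*44)) - 1*(-36180) = 2*(14 - 44)*(-176 + (14 - 44)) + 36180 = 2*(-30)*(-176 - 30) + 36180 = 2*(-30)*(-206) + 36180 = 12360 + 36180 = 48540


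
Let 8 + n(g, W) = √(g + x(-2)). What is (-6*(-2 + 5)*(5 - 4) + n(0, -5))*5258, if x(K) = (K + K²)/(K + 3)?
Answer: -136708 + 5258*√2 ≈ -1.2927e+5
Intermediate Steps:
x(K) = (K + K²)/(3 + K)
n(g, W) = -8 + √(2 + g) (n(g, W) = -8 + √(g - 2*(1 - 2)/(3 - 2)) = -8 + √(g - 2*(-1)/1) = -8 + √(g - 2*1*(-1)) = -8 + √(g + 2) = -8 + √(2 + g))
(-6*(-2 + 5)*(5 - 4) + n(0, -5))*5258 = (-6*(-2 + 5)*(5 - 4) + (-8 + √(2 + 0)))*5258 = (-18 + (-8 + √2))*5258 = (-26 + √2)*5258 = -136708 + 5258*√2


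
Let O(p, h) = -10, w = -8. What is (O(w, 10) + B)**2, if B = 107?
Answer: 9409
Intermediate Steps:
(O(w, 10) + B)**2 = (-10 + 107)**2 = 97**2 = 9409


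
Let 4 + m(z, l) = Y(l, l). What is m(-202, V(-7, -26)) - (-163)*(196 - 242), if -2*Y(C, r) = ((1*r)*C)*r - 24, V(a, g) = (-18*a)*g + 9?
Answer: 34869620183/2 ≈ 1.7435e+10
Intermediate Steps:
V(a, g) = 9 - 18*a*g (V(a, g) = -18*a*g + 9 = 9 - 18*a*g)
Y(C, r) = 12 - C*r**2/2 (Y(C, r) = -(((1*r)*C)*r - 24)/2 = -((r*C)*r - 24)/2 = -((C*r)*r - 24)/2 = -(C*r**2 - 24)/2 = -(-24 + C*r**2)/2 = 12 - C*r**2/2)
m(z, l) = 8 - l**3/2 (m(z, l) = -4 + (12 - l*l**2/2) = -4 + (12 - l**3/2) = 8 - l**3/2)
m(-202, V(-7, -26)) - (-163)*(196 - 242) = (8 - (9 - 18*(-7)*(-26))**3/2) - (-163)*(196 - 242) = (8 - (9 - 3276)**3/2) - (-163)*(-46) = (8 - 1/2*(-3267)**3) - 1*7498 = (8 - 1/2*(-34869635163)) - 7498 = (8 + 34869635163/2) - 7498 = 34869635179/2 - 7498 = 34869620183/2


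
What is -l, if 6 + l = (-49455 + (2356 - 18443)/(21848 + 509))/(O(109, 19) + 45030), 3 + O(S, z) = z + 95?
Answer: 174658184/24615057 ≈ 7.0956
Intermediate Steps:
O(S, z) = 92 + z (O(S, z) = -3 + (z + 95) = -3 + (95 + z) = 92 + z)
l = -174658184/24615057 (l = -6 + (-49455 + (2356 - 18443)/(21848 + 509))/((92 + 19) + 45030) = -6 + (-49455 - 16087/22357)/(111 + 45030) = -6 + (-49455 - 16087*1/22357)/45141 = -6 + (-49455 - 16087/22357)*(1/45141) = -6 - 1105681522/22357*1/45141 = -6 - 26967842/24615057 = -174658184/24615057 ≈ -7.0956)
-l = -1*(-174658184/24615057) = 174658184/24615057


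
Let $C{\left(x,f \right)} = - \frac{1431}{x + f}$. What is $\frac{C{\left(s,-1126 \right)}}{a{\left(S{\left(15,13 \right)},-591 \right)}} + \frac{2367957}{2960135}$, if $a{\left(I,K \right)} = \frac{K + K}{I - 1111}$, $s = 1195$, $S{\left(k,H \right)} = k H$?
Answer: $- \frac{204833737803}{13412371685} \approx -15.272$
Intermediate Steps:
$S{\left(k,H \right)} = H k$
$a{\left(I,K \right)} = \frac{2 K}{-1111 + I}$
$C{\left(x,f \right)} = - \frac{1431}{f + x}$
$\frac{C{\left(s,-1126 \right)}}{a{\left(S{\left(15,13 \right)},-591 \right)}} + \frac{2367957}{2960135} = \frac{\left(-1431\right) \frac{1}{-1126 + 1195}}{2 \left(-591\right) \frac{1}{-1111 + 13 \cdot 15}} + \frac{2367957}{2960135} = \frac{\left(-1431\right) \frac{1}{69}}{2 \left(-591\right) \frac{1}{-1111 + 195}} + 2367957 \cdot \frac{1}{2960135} = \frac{\left(-1431\right) \frac{1}{69}}{2 \left(-591\right) \frac{1}{-916}} + \frac{2367957}{2960135} = - \frac{477}{23 \cdot 2 \left(-591\right) \left(- \frac{1}{916}\right)} + \frac{2367957}{2960135} = - \frac{477}{23 \cdot \frac{591}{458}} + \frac{2367957}{2960135} = \left(- \frac{477}{23}\right) \frac{458}{591} + \frac{2367957}{2960135} = - \frac{72822}{4531} + \frac{2367957}{2960135} = - \frac{204833737803}{13412371685}$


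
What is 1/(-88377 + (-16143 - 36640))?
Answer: -1/141160 ≈ -7.0842e-6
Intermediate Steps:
1/(-88377 + (-16143 - 36640)) = 1/(-88377 - 52783) = 1/(-141160) = -1/141160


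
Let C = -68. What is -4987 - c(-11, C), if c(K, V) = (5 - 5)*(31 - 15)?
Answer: -4987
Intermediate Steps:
c(K, V) = 0 (c(K, V) = 0*16 = 0)
-4987 - c(-11, C) = -4987 - 1*0 = -4987 + 0 = -4987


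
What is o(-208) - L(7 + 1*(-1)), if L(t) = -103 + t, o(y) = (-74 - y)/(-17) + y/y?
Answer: 1532/17 ≈ 90.118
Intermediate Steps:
o(y) = 91/17 + y/17 (o(y) = (-74 - y)*(-1/17) + 1 = (74/17 + y/17) + 1 = 91/17 + y/17)
o(-208) - L(7 + 1*(-1)) = (91/17 + (1/17)*(-208)) - (-103 + (7 + 1*(-1))) = (91/17 - 208/17) - (-103 + (7 - 1)) = -117/17 - (-103 + 6) = -117/17 - 1*(-97) = -117/17 + 97 = 1532/17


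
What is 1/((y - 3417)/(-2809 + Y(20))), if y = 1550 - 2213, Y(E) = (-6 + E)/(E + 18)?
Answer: 4447/6460 ≈ 0.68839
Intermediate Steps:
Y(E) = (-6 + E)/(18 + E)
y = -663
1/((y - 3417)/(-2809 + Y(20))) = 1/((-663 - 3417)/(-2809 + (-6 + 20)/(18 + 20))) = 1/(-4080/(-2809 + 14/38)) = 1/(-4080/(-2809 + (1/38)*14)) = 1/(-4080/(-2809 + 7/19)) = 1/(-4080/(-53364/19)) = 1/(-4080*(-19/53364)) = 1/(6460/4447) = 4447/6460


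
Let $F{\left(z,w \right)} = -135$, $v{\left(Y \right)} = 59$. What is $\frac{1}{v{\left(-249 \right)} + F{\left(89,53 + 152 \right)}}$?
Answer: $- \frac{1}{76} \approx -0.013158$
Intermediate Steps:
$\frac{1}{v{\left(-249 \right)} + F{\left(89,53 + 152 \right)}} = \frac{1}{59 - 135} = \frac{1}{-76} = - \frac{1}{76}$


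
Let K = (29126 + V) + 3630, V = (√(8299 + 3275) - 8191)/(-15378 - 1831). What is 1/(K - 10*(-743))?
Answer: 11901212039585/478267771664962651 + 51627*√1286/478267771664962651 ≈ 2.4884e-5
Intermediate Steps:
V = 8191/17209 - 3*√1286/17209 (V = (√11574 - 8191)/(-17209) = (3*√1286 - 8191)*(-1/17209) = (-8191 + 3*√1286)*(-1/17209) = 8191/17209 - 3*√1286/17209 ≈ 0.46972)
K = 563706195/17209 - 3*√1286/17209 (K = (29126 + (8191/17209 - 3*√1286/17209)) + 3630 = (501237525/17209 - 3*√1286/17209) + 3630 = 563706195/17209 - 3*√1286/17209 ≈ 32756.)
1/(K - 10*(-743)) = 1/((563706195/17209 - 3*√1286/17209) - 10*(-743)) = 1/((563706195/17209 - 3*√1286/17209) + 7430) = 1/(691569065/17209 - 3*√1286/17209)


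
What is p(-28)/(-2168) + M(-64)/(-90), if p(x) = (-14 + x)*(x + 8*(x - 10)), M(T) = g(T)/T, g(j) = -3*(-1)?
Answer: -3346289/520320 ≈ -6.4312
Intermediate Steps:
g(j) = 3
M(T) = 3/T
p(x) = (-80 + 9*x)*(-14 + x) (p(x) = (-14 + x)*(x + 8*(-10 + x)) = (-14 + x)*(x + (-80 + 8*x)) = (-14 + x)*(-80 + 9*x) = (-80 + 9*x)*(-14 + x))
p(-28)/(-2168) + M(-64)/(-90) = (1120 - 206*(-28) + 9*(-28)**2)/(-2168) + (3/(-64))/(-90) = (1120 + 5768 + 9*784)*(-1/2168) + (3*(-1/64))*(-1/90) = (1120 + 5768 + 7056)*(-1/2168) - 3/64*(-1/90) = 13944*(-1/2168) + 1/1920 = -1743/271 + 1/1920 = -3346289/520320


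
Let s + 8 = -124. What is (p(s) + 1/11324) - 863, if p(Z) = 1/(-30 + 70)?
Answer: -97723279/113240 ≈ -862.97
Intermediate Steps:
s = -132 (s = -8 - 124 = -132)
p(Z) = 1/40
(p(s) + 1/11324) - 863 = (1/40 + 1/11324) - 863 = 2841/113240 - 863 = -97723279/113240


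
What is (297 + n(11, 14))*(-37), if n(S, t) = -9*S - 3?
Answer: -7215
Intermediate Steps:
n(S, t) = -3 - 9*S
(297 + n(11, 14))*(-37) = (297 + (-3 - 9*11))*(-37) = (297 + (-3 - 99))*(-37) = (297 - 102)*(-37) = 195*(-37) = -7215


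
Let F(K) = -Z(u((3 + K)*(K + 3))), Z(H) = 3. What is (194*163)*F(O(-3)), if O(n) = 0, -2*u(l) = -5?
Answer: -94866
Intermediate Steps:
u(l) = 5/2 (u(l) = -½*(-5) = 5/2)
F(K) = -3 (F(K) = -1*3 = -3)
(194*163)*F(O(-3)) = (194*163)*(-3) = 31622*(-3) = -94866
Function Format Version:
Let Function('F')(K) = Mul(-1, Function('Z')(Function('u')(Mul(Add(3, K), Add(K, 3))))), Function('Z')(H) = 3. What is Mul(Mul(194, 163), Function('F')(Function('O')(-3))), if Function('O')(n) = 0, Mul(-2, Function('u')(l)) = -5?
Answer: -94866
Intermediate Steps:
Function('u')(l) = Rational(5, 2) (Function('u')(l) = Mul(Rational(-1, 2), -5) = Rational(5, 2))
Function('F')(K) = -3 (Function('F')(K) = Mul(-1, 3) = -3)
Mul(Mul(194, 163), Function('F')(Function('O')(-3))) = Mul(Mul(194, 163), -3) = Mul(31622, -3) = -94866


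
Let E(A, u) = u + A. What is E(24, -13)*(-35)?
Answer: -385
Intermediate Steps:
E(A, u) = A + u
E(24, -13)*(-35) = (24 - 13)*(-35) = 11*(-35) = -385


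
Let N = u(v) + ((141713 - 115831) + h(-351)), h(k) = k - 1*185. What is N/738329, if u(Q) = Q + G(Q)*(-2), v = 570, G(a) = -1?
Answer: 25918/738329 ≈ 0.035104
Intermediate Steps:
h(k) = -185 + k (h(k) = k - 185 = -185 + k)
u(Q) = 2 + Q (u(Q) = Q - 1*(-2) = Q + 2 = 2 + Q)
N = 25918 (N = (2 + 570) + ((141713 - 115831) + (-185 - 351)) = 572 + (25882 - 536) = 572 + 25346 = 25918)
N/738329 = 25918/738329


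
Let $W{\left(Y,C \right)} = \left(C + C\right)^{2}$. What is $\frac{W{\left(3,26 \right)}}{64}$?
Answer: $\frac{169}{4} \approx 42.25$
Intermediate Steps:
$W{\left(Y,C \right)} = 4 C^{2}$ ($W{\left(Y,C \right)} = \left(2 C\right)^{2} = 4 C^{2}$)
$\frac{W{\left(3,26 \right)}}{64} = \frac{4 \cdot 26^{2}}{64} = \frac{4 \cdot 676}{64} = \frac{1}{64} \cdot 2704 = \frac{169}{4}$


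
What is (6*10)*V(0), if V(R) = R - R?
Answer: 0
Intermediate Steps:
V(R) = 0
(6*10)*V(0) = (6*10)*0 = 60*0 = 0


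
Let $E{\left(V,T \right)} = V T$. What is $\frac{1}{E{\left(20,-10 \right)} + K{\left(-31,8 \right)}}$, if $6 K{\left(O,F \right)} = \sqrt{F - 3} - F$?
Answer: $- \frac{7248}{1459259} - \frac{6 \sqrt{5}}{1459259} \approx -0.0049761$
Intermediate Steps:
$E{\left(V,T \right)} = T V$
$K{\left(O,F \right)} = - \frac{F}{6} + \frac{\sqrt{-3 + F}}{6}$ ($K{\left(O,F \right)} = \frac{\sqrt{F - 3} - F}{6} = \frac{\sqrt{-3 + F} - F}{6} = - \frac{F}{6} + \frac{\sqrt{-3 + F}}{6}$)
$\frac{1}{E{\left(20,-10 \right)} + K{\left(-31,8 \right)}} = \frac{1}{\left(-10\right) 20 + \left(\left(- \frac{1}{6}\right) 8 + \frac{\sqrt{-3 + 8}}{6}\right)} = \frac{1}{-200 - \left(\frac{4}{3} - \frac{\sqrt{5}}{6}\right)} = \frac{1}{- \frac{604}{3} + \frac{\sqrt{5}}{6}}$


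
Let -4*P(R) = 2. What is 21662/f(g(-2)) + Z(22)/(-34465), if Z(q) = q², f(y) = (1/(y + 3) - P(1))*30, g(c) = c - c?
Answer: 149313746/172325 ≈ 866.47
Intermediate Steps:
P(R) = -½ (P(R) = -¼*2 = -½)
g(c) = 0
f(y) = 15 + 30/(3 + y) (f(y) = (1/(y + 3) - 1*(-½))*30 = (1/(3 + y) + ½)*30 = (½ + 1/(3 + y))*30 = 15 + 30/(3 + y))
21662/f(g(-2)) + Z(22)/(-34465) = 21662/((15*(5 + 0)/(3 + 0))) + 22²/(-34465) = 21662/((15*5/3)) + 484*(-1/34465) = 21662/((15*(⅓)*5)) - 484/34465 = 21662/25 - 484/34465 = 149313746/172325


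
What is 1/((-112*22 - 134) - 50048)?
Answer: -1/52646 ≈ -1.8995e-5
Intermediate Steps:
1/((-112*22 - 134) - 50048) = 1/((-2464 - 134) - 50048) = 1/(-2598 - 50048) = 1/(-52646) = -1/52646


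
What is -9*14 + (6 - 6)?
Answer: -126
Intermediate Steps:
-9*14 + (6 - 6) = -126 + 0 = -126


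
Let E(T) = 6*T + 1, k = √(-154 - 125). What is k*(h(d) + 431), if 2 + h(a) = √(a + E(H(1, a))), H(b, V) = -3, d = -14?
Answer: -93 + 1287*I*√31 ≈ -93.0 + 7165.7*I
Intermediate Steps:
k = 3*I*√31 (k = √(-279) = 3*I*√31 ≈ 16.703*I)
E(T) = 1 + 6*T
h(a) = -2 + √(-17 + a) (h(a) = -2 + √(a + (1 + 6*(-3))) = -2 + √(a + (1 - 18)) = -2 + √(a - 17) = -2 + √(-17 + a))
k*(h(d) + 431) = (3*I*√31)*((-2 + √(-17 - 14)) + 431) = (3*I*√31)*((-2 + √(-31)) + 431) = (3*I*√31)*((-2 + I*√31) + 431) = (3*I*√31)*(429 + I*√31) = 3*I*√31*(429 + I*√31)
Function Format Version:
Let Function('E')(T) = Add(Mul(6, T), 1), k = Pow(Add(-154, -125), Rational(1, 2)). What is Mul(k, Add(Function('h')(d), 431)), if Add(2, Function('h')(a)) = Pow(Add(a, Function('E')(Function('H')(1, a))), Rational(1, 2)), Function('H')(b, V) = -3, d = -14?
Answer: Add(-93, Mul(1287, I, Pow(31, Rational(1, 2)))) ≈ Add(-93.000, Mul(7165.7, I))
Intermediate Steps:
k = Mul(3, I, Pow(31, Rational(1, 2))) (k = Pow(-279, Rational(1, 2)) = Mul(3, I, Pow(31, Rational(1, 2))) ≈ Mul(16.703, I))
Function('E')(T) = Add(1, Mul(6, T))
Function('h')(a) = Add(-2, Pow(Add(-17, a), Rational(1, 2))) (Function('h')(a) = Add(-2, Pow(Add(a, Add(1, Mul(6, -3))), Rational(1, 2))) = Add(-2, Pow(Add(a, Add(1, -18)), Rational(1, 2))) = Add(-2, Pow(Add(a, -17), Rational(1, 2))) = Add(-2, Pow(Add(-17, a), Rational(1, 2))))
Mul(k, Add(Function('h')(d), 431)) = Mul(Mul(3, I, Pow(31, Rational(1, 2))), Add(Add(-2, Pow(Add(-17, -14), Rational(1, 2))), 431)) = Mul(Mul(3, I, Pow(31, Rational(1, 2))), Add(Add(-2, Pow(-31, Rational(1, 2))), 431)) = Mul(Mul(3, I, Pow(31, Rational(1, 2))), Add(Add(-2, Mul(I, Pow(31, Rational(1, 2)))), 431)) = Mul(Mul(3, I, Pow(31, Rational(1, 2))), Add(429, Mul(I, Pow(31, Rational(1, 2))))) = Mul(3, I, Pow(31, Rational(1, 2)), Add(429, Mul(I, Pow(31, Rational(1, 2)))))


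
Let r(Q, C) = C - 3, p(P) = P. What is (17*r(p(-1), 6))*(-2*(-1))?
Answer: 102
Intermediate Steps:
r(Q, C) = -3 + C
(17*r(p(-1), 6))*(-2*(-1)) = (17*(-3 + 6))*(-2*(-1)) = (17*3)*2 = 51*2 = 102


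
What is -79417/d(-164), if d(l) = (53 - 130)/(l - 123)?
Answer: -3256097/11 ≈ -2.9601e+5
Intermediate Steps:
d(l) = -77/(-123 + l)
-79417/d(-164) = -79417/((-77/(-123 - 164))) = -79417/((-77/(-287))) = -79417/((-77*(-1/287))) = -79417/11/41 = -79417*41/11 = -3256097/11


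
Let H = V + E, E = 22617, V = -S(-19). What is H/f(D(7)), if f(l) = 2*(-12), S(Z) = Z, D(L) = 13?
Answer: -5659/6 ≈ -943.17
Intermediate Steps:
V = 19 (V = -1*(-19) = 19)
f(l) = -24
H = 22636 (H = 19 + 22617 = 22636)
H/f(D(7)) = 22636/(-24) = 22636*(-1/24) = -5659/6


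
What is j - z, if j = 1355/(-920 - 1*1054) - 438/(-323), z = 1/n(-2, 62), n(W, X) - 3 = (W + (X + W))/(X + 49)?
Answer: 5656615/14664846 ≈ 0.38573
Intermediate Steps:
n(W, X) = 3 + (X + 2*W)/(49 + X) (n(W, X) = 3 + (W + (X + W))/(X + 49) = 3 + (W + (W + X))/(49 + X) = 3 + (X + 2*W)/(49 + X))
z = 111/391 (z = 1/((147 + 2*(-2) + 4*62)/(49 + 62)) = 1/((147 - 4 + 248)/111) = 1/((1/111)*391) = 1/(391/111) = 111/391 ≈ 0.28389)
j = 426947/637602 (j = 1355/(-920 - 1054) - 438*(-1/323) = 1355/(-1974) + 438/323 = 1355*(-1/1974) + 438/323 = -1355/1974 + 438/323 = 426947/637602 ≈ 0.66961)
j - z = 426947/637602 - 1*111/391 = 426947/637602 - 111/391 = 5656615/14664846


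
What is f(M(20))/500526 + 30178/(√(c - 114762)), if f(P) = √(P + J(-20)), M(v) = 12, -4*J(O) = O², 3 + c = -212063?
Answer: I*(-3776218407*√81707 + 81707*√22)/20448238941 ≈ -52.787*I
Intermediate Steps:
c = -212066 (c = -3 - 212063 = -212066)
J(O) = -O²/4
f(P) = √(-100 + P) (f(P) = √(P - ¼*(-20)²) = √(P - ¼*400) = √(P - 100) = √(-100 + P))
f(M(20))/500526 + 30178/(√(c - 114762)) = √(-100 + 12)/500526 + 30178/(√(-212066 - 114762)) = √(-88)*(1/500526) + 30178/(√(-326828)) = (2*I*√22)*(1/500526) + 30178/((2*I*√81707)) = I*√22/250263 + 30178*(-I*√81707/163414) = I*√22/250263 - 15089*I*√81707/81707 = -15089*I*√81707/81707 + I*√22/250263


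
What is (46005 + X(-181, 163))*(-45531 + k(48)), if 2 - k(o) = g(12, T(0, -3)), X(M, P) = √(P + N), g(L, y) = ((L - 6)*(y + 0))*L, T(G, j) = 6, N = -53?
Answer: -2114435805 - 45961*√110 ≈ -2.1149e+9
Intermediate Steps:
g(L, y) = L*y*(-6 + L) (g(L, y) = ((-6 + L)*y)*L = (y*(-6 + L))*L = L*y*(-6 + L))
X(M, P) = √(-53 + P) (X(M, P) = √(P - 53) = √(-53 + P))
k(o) = -430 (k(o) = 2 - 12*6*(-6 + 12) = 2 - 12*6*6 = 2 - 1*432 = 2 - 432 = -430)
(46005 + X(-181, 163))*(-45531 + k(48)) = (46005 + √(-53 + 163))*(-45531 - 430) = (46005 + √110)*(-45961) = -2114435805 - 45961*√110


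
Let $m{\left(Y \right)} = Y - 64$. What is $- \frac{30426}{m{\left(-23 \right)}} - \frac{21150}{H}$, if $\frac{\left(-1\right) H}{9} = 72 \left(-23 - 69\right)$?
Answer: $\frac{33556229}{96048} \approx 349.37$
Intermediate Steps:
$m{\left(Y \right)} = -64 + Y$ ($m{\left(Y \right)} = Y - 64 = -64 + Y$)
$H = 59616$ ($H = - 9 \cdot 72 \left(-23 - 69\right) = - 9 \cdot 72 \left(-92\right) = \left(-9\right) \left(-6624\right) = 59616$)
$- \frac{30426}{m{\left(-23 \right)}} - \frac{21150}{H} = - \frac{30426}{-64 - 23} - \frac{21150}{59616} = - \frac{30426}{-87} - \frac{1175}{3312} = \left(-30426\right) \left(- \frac{1}{87}\right) - \frac{1175}{3312} = \frac{10142}{29} - \frac{1175}{3312} = \frac{33556229}{96048}$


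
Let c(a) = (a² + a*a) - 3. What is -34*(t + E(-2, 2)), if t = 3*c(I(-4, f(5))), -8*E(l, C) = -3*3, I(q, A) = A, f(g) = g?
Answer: -19329/4 ≈ -4832.3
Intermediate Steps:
c(a) = -3 + 2*a² (c(a) = (a² + a²) - 3 = 2*a² - 3 = -3 + 2*a²)
E(l, C) = 9/8 (E(l, C) = -(-3)*3/8 = -⅛*(-9) = 9/8)
t = 141 (t = 3*(-3 + 2*5²) = 3*(-3 + 2*25) = 3*(-3 + 50) = 3*47 = 141)
-34*(t + E(-2, 2)) = -34*(141 + 9/8) = -34*1137/8 = -19329/4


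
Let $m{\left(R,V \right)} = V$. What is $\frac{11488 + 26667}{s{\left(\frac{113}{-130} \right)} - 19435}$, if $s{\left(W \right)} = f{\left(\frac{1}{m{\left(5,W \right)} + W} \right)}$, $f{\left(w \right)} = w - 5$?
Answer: $- \frac{862303}{439357} \approx -1.9626$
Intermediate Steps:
$f{\left(w \right)} = -5 + w$ ($f{\left(w \right)} = w - 5 = -5 + w$)
$s{\left(W \right)} = -5 + \frac{1}{2 W}$ ($s{\left(W \right)} = -5 + \frac{1}{W + W} = -5 + \frac{1}{2 W}$)
$\frac{11488 + 26667}{s{\left(\frac{113}{-130} \right)} - 19435} = \frac{11488 + 26667}{\left(-5 + \frac{1}{2 \frac{113}{-130}}\right) - 19435} = \frac{38155}{\left(-5 + \frac{1}{2 \cdot 113 \left(- \frac{1}{130}\right)}\right) - 19435} = \frac{38155}{\left(-5 + \frac{1}{2 \left(- \frac{113}{130}\right)}\right) - 19435} = \frac{38155}{\left(-5 + \frac{1}{2} \left(- \frac{130}{113}\right)\right) - 19435} = \frac{38155}{\left(-5 - \frac{65}{113}\right) - 19435} = \frac{38155}{- \frac{630}{113} - 19435} = \frac{38155}{- \frac{2196785}{113}} = 38155 \left(- \frac{113}{2196785}\right) = - \frac{862303}{439357}$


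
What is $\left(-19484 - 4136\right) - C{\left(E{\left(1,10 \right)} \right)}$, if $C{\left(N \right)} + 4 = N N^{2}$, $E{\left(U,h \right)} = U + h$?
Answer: $-24947$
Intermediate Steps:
$C{\left(N \right)} = -4 + N^{3}$ ($C{\left(N \right)} = -4 + N N^{2} = -4 + N^{3}$)
$\left(-19484 - 4136\right) - C{\left(E{\left(1,10 \right)} \right)} = \left(-19484 - 4136\right) - \left(-4 + \left(1 + 10\right)^{3}\right) = \left(-19484 - 4136\right) - \left(-4 + 11^{3}\right) = -23620 - \left(-4 + 1331\right) = -23620 - 1327 = -24947$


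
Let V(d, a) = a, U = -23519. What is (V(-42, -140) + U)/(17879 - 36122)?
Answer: 23659/18243 ≈ 1.2969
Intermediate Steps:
(V(-42, -140) + U)/(17879 - 36122) = (-140 - 23519)/(17879 - 36122) = -23659/(-18243) = -23659*(-1/18243) = 23659/18243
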